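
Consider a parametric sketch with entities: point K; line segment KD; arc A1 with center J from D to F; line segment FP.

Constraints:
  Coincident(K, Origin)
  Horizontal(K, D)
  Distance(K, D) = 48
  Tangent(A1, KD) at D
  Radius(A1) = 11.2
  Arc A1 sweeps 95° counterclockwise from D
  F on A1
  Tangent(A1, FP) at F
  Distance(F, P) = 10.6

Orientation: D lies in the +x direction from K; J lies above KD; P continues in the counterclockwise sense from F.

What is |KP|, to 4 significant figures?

62.51

K is at the origin; KD is horizontal with |KD| = 48.0 and D on the +x side, so D = (48.00, 0.000). Tangency of A1 to KD means the radius JD is perpendicular to KD, so J = D + (0, 11.2) = (48.00, 11.20). On A1, D sits at bearing -90° from J; a 95° counterclockwise sweep puts F at bearing 5°, so F = J + 11.2·(cos 5°, sin 5°) = (59.16, 12.18). The tangent condition forces JF to be normal to FP, so FP runs along (−sin 5°, cos 5°); with |FP| = 10.6, P = (58.23, 22.74). Then |KP| = |P − K| = 62.51.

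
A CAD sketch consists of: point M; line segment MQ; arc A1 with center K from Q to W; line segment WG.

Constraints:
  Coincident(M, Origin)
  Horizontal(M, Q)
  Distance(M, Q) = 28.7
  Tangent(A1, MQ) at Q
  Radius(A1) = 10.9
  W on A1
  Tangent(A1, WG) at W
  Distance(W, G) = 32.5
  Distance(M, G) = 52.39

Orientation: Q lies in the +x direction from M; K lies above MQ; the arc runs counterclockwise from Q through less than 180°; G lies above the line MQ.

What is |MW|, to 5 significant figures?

41.598

Checks: |KW| = 10.90 ✓; ∠(KW, WG) = 90.00° ✓; |WG| = 32.50 ✓; |MG| = 52.39 ✓.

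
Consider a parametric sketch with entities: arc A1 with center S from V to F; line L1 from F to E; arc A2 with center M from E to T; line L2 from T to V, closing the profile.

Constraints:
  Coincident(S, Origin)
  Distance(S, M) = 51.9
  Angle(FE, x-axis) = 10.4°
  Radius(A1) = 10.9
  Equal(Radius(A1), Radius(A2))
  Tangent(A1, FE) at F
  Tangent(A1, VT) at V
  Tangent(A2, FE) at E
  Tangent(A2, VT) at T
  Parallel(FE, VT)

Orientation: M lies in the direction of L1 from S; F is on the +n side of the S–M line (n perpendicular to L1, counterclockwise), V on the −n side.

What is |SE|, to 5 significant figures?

53.032

Tangency of A1 to both parallel lines with radius 10.9 puts F and V at S ± 10.9·n: F = (-1.9677, 10.721), V = (1.9677, -10.721). Equal radii place E and T the same way about M: E = M + 10.9·n = (49.080, 20.090), T = M − 10.9·n = (53.015, -1.3520). Then |SE| = |E − S| = 53.032.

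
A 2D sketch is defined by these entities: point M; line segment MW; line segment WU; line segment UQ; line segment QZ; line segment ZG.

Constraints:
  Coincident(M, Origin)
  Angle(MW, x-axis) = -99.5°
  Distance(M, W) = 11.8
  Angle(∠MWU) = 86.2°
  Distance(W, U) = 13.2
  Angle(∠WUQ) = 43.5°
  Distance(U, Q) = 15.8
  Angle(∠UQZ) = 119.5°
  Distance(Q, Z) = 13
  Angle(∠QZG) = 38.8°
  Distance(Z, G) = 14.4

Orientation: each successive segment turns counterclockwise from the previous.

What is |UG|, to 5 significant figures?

10.664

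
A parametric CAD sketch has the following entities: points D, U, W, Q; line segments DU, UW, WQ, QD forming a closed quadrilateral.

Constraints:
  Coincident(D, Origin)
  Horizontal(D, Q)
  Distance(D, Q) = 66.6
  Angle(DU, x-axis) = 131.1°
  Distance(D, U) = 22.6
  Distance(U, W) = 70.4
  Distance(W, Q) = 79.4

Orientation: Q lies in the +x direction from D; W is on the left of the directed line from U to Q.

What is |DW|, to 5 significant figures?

77.114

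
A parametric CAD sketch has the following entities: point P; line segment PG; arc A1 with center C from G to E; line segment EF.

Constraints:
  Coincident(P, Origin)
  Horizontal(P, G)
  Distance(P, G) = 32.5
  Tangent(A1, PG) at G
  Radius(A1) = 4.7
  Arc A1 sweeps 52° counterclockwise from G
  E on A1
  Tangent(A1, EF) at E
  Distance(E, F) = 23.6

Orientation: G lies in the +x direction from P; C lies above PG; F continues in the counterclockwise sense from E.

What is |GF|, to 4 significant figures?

27.36

P is at the origin; P and G share the same y with |PG| = 32.5 and G on the +x side, so G = (32.50, 0.000). Tangency of A1 to PG means the radius CG is perpendicular to PG, so C = G + (0, 4.7) = (32.50, 4.700). On A1, G sits at bearing -90° from C; a 52° counterclockwise sweep puts E at bearing -38°, so E = C + 4.7·(cos -38°, sin -38°) = (36.20, 1.806). Since A1 is tangent to EF there, CE ⟂ EF, so EF runs along (−sin -38°, cos -38°); with |EF| = 23.6, F = (50.73, 20.40). Then |GF| = |F − G| = 27.36.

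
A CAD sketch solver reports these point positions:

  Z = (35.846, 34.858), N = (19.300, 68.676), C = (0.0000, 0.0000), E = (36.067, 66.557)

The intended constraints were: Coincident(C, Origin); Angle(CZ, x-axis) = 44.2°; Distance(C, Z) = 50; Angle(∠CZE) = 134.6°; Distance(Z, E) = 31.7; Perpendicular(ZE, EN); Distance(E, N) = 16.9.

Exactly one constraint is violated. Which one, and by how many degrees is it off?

Perpendicular(ZE, EN) — off by 6.80°.

C = (0.00, 0.00) ✓; CZ at 44.20° ✓; |CZ| = 50.00 ✓; ∠CZE = 134.6° ✓; |ZE| = 31.70 ✓; ∠(ZE, EN) = 83.20° ✗; |EN| = 16.90 ✓.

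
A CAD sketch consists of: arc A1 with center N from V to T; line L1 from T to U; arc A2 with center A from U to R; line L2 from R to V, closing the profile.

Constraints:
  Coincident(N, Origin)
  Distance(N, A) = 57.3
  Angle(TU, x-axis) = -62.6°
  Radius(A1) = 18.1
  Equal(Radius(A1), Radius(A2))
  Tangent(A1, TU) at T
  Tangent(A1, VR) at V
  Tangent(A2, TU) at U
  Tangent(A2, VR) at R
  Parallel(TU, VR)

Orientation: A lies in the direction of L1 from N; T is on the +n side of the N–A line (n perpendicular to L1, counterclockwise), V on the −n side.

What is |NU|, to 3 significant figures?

60.1

The slot axis is L1's direction at -62.6°, so u = (cos -62.6°, sin -62.6°) = (0.460, -0.888) and n = (−sin -62.6°, cos -62.6°) = (0.888, 0.460). N is at the origin and A lies 57.3 along u from N, so A = 57.3·u = (26.4, -50.9). Tangency of A1 to both parallel lines with radius 18.1 puts T and V at N ± 18.1·n: T = (16.1, 8.33), V = (-16.1, -8.33). Equal radii place U and R the same way about A: U = A + 18.1·n = (42.4, -42.5), R = A − 18.1·n = (10.3, -59.2). Then |NU| = |U − N| = 60.1.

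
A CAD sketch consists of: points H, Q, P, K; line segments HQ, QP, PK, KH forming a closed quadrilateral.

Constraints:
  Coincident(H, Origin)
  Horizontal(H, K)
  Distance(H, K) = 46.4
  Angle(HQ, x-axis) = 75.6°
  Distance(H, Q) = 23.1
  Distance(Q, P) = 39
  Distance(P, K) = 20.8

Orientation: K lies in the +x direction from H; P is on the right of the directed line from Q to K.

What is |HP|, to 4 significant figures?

29.60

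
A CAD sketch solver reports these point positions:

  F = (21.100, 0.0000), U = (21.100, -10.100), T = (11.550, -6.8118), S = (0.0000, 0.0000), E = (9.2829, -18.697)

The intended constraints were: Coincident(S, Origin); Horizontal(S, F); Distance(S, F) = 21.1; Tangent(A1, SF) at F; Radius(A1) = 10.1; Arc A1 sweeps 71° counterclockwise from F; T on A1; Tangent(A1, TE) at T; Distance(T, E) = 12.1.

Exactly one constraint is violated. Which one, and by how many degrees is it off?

Tangent(A1, TE) at T — off by 8.20°.

S = (0.00, 0.00) ✓; S.y = 0.00, F.y = 0.00 ✓; |SF| = 21.10 ✓; ∠(UF, FS) = 90.00° ✓; |UF| = 10.10 ✓; bearing(U→T) − bearing(U→F) = 71.00° ✓; |UT| = 10.10 ✓; ∠(UT, TE) = 81.80° ✗; |TE| = 12.10 ✓.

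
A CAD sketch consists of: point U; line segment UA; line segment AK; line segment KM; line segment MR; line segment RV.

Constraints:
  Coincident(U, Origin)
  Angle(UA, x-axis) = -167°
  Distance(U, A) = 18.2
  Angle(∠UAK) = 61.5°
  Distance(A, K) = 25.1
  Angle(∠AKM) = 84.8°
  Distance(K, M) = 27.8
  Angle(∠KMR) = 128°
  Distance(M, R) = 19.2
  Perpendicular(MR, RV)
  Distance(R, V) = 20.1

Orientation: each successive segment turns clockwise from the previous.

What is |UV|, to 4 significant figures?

14.12

U is at the origin; UA runs at -167.0° with length 18.2, so A = (-17.73, -4.094). ∠UAK = 61.5° gives AK at 74.50° from the x-axis; with |AK| = 25.1, K = (-11.03, 20.09). ∠AKM = 84.8° gives KM at -20.70° from the x-axis; with |KM| = 27.8, M = (14.98, 10.27). ∠KMR = 128.0° gives MR at -72.70° from the x-axis; with |MR| = 19.2, R = (20.69, -8.065). MR is perpendicular to RV, so RV runs at -162.7°; with |RV| = 20.1, V = (1.498, -14.04). Then |UV| = |V − U| = 14.12.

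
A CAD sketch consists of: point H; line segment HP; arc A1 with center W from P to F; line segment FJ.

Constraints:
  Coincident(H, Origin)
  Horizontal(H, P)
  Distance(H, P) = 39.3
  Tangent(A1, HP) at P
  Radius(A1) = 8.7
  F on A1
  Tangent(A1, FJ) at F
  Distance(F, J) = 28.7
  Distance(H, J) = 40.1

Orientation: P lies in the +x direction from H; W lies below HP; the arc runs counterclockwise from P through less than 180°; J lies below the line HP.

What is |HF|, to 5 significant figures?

31.599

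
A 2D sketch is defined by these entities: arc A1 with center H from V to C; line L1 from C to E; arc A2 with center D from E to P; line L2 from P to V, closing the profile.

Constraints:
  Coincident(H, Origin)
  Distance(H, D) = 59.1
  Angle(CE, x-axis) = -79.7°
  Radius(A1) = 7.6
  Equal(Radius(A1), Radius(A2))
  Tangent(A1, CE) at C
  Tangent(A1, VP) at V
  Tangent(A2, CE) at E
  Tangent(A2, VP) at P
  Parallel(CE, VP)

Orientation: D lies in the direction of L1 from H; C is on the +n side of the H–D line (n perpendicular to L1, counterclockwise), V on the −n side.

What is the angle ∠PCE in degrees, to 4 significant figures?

14.42°

Tangency of A1 to both parallel lines with radius 7.6 puts C and V at H ± 7.6·n: C = (7.478, 1.359), V = (-7.478, -1.359). Equal radii place E and P the same way about D: E = D + 7.6·n = (18.04, -56.79), P = D − 7.6·n = (3.090, -59.51). Then cos ∠PCE = CP·CE / (|CP||CE|), giving 14.42°.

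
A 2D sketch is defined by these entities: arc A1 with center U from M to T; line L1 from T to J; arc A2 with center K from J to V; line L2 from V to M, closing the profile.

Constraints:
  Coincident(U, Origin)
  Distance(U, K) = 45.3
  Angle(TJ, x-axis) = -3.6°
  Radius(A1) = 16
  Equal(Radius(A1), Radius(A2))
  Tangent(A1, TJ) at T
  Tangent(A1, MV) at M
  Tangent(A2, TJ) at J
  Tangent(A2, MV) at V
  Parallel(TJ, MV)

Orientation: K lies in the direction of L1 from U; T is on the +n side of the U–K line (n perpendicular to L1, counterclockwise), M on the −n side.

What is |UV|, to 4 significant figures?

48.04

Tangency of A1 to both parallel lines with radius 16.0 puts T and M at U ± 16.0·n: T = (1.005, 15.97), M = (-1.005, -15.97). Equal radii place J and V the same way about K: J = K + 16.0·n = (46.22, 13.12), V = K − 16.0·n = (44.21, -18.81). Then |UV| = |V − U| = 48.04.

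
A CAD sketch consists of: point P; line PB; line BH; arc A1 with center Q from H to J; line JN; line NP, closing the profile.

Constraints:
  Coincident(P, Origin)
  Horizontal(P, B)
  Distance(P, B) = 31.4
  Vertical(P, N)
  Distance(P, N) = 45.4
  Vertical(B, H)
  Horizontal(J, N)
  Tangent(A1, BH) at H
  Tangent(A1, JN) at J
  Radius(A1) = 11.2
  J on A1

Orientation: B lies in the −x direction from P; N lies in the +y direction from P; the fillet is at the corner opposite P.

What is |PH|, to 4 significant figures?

46.43

The virtual corner opposite P is at (-31.40, 45.40). Since A1 is tangent to BH there, QH ⟂ BH and the tangent condition forces QJ to be normal to JN, with radius 11.2, so the center Q sits 11.2 in from both sides at Q = (-20.20, 34.20). That places the tangent points at H = (-31.40, 34.20) on BH and J = (-20.20, 45.40) on JN. Then |PH| = |H − P| = 46.43.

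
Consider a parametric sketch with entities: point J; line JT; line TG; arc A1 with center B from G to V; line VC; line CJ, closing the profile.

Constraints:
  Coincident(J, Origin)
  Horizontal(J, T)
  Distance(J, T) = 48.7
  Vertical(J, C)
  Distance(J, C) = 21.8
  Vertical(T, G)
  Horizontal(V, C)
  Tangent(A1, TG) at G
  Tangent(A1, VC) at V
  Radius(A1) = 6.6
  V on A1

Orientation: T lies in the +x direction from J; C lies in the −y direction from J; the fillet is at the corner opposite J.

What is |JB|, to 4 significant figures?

44.76

J is at the origin; JT is horizontal with |JT| = 48.7 and T on the +x side, so T = (48.70, 0.000). J and C share the same x with |JC| = 21.8 and C on the −y side, so C = (0.000, -21.80). The virtual corner opposite J is at (48.70, -21.80). Tangency of A1 to TG means the radius BG is perpendicular to TG and the tangent condition forces BV to be normal to VC, with radius 6.6, so the center B sits 6.6 in from both sides at B = (42.10, -15.20). Then |JB| = |B − J| = 44.76.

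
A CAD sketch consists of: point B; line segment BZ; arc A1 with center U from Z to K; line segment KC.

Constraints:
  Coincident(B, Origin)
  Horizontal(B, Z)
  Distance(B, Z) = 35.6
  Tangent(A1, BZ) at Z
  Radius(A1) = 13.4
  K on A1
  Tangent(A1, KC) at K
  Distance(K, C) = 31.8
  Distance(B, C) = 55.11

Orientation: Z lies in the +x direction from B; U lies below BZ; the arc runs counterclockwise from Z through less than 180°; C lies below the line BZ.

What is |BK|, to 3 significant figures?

27.5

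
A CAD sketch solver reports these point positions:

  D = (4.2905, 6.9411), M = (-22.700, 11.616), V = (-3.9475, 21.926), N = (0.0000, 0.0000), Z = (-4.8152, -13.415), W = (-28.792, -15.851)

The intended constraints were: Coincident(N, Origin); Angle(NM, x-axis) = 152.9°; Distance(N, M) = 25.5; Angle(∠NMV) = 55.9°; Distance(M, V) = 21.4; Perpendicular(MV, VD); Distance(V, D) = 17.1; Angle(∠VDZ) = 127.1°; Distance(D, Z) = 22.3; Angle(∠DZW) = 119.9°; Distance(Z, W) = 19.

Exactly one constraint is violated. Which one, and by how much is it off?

Distance(Z, W) = 19 — off by 5.10.

N = (0.00, 0.00) ✓; NM at 152.9° ✓; |NM| = 25.50 ✓; ∠NMV = 55.90° ✓; |MV| = 21.40 ✓; ∠(MV, VD) = 90.00° ✓; |VD| = 17.10 ✓; ∠VDZ = 127.1° ✓; |DZ| = 22.30 ✓; ∠DZW = 119.9° ✓; |ZW| = 24.10 ✗.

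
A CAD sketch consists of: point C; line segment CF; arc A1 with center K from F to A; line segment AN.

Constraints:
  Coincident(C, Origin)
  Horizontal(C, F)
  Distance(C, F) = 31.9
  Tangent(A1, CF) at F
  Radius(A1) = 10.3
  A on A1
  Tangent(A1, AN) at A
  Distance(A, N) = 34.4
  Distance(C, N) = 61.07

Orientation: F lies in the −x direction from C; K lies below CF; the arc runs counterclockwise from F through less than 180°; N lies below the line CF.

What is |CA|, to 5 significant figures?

43.497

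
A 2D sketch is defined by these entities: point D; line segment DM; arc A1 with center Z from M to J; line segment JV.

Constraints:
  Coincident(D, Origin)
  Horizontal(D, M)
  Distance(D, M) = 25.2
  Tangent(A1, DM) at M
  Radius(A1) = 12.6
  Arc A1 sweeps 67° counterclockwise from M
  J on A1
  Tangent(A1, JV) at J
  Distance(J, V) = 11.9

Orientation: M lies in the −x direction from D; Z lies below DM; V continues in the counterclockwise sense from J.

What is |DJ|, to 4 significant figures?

37.59

D is at the origin; DM is horizontal with |DM| = 25.2 and M on the −x side, so M = (-25.20, 0.000). Since A1 is tangent to DM there, ZM ⟂ DM, so Z = M + (0, -12.6) = (-25.20, -12.60). On A1, M sits at bearing 90° from Z; a 67° counterclockwise sweep puts J at bearing 157°, so J = Z + 12.6·(cos 157°, sin 157°) = (-36.80, -7.677). Then |DJ| = |J − D| = 37.59.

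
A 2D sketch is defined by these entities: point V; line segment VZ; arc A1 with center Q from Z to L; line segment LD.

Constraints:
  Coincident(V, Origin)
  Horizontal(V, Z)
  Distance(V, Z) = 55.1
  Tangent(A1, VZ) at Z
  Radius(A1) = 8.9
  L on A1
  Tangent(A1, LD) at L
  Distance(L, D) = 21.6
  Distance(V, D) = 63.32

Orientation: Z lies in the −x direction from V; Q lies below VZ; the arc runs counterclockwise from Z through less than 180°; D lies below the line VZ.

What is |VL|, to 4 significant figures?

64.46

Checks: |VZ| = 55.10 ✓; |QL| = 8.900 ✓; ∠(QL, LD) = 90.00° ✓; |LD| = 21.60 ✓; |VD| = 63.32 ✓.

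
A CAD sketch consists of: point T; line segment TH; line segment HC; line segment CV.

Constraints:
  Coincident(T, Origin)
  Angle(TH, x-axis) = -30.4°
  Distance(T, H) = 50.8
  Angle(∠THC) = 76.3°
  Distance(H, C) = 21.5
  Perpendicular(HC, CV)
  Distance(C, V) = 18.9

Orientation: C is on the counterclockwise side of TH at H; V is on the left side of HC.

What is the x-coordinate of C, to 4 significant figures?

49.99

T is at the origin; TH runs at -30.4° with length 50.8, so H = 50.8·(cos -30.4°, sin -30.4°) = (43.82, -25.71). ∠THC = 76.3°, so HC runs at -30.4° + (180° − 76.3°) = 73.30° from the x-axis; with |HC| = 21.5, C = H + 21.5·(cos 73.30°, sin 73.30°) = (49.99, -5.113). So C.x = 49.99.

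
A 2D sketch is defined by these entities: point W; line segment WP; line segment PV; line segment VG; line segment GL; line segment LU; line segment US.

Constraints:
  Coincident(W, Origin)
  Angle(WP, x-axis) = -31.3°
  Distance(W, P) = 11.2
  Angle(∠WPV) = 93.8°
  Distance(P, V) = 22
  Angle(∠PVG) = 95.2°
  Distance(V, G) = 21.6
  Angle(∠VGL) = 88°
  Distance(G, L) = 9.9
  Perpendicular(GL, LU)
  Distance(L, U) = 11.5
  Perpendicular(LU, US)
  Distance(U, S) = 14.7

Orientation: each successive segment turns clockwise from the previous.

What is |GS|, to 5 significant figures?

12.462

W is at the origin; WP runs at -31.3° with length 11.2, so P = (9.5699, -5.8186). ∠WPV = 93.8° gives PV at -117.50° from the x-axis; with |PV| = 22.0, V = (-0.58853, -25.333). ∠PVG = 95.2° gives VG at 157.70° from the x-axis; with |VG| = 21.6, G = (-20.573, -17.137). ∠VGL = 88.0° gives GL at 65.700° from the x-axis; with |GL| = 9.9, L = (-16.499, -8.1137). The perpendicularity gives LU at right angles to GL, so LU runs at -24.300°; with |LU| = 11.5, U = (-6.0179, -12.846). LU is perpendicular to US, so US runs at -114.30°; with |US| = 14.7, S = (-12.067, -26.244). Then |GS| = |S − G| = 12.462.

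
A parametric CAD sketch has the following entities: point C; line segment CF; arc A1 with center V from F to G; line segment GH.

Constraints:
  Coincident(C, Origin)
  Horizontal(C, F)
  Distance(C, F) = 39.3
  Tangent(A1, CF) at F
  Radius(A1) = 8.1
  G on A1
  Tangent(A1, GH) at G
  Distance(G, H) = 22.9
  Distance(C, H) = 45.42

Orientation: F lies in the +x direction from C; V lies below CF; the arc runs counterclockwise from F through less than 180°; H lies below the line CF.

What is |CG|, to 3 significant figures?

32.4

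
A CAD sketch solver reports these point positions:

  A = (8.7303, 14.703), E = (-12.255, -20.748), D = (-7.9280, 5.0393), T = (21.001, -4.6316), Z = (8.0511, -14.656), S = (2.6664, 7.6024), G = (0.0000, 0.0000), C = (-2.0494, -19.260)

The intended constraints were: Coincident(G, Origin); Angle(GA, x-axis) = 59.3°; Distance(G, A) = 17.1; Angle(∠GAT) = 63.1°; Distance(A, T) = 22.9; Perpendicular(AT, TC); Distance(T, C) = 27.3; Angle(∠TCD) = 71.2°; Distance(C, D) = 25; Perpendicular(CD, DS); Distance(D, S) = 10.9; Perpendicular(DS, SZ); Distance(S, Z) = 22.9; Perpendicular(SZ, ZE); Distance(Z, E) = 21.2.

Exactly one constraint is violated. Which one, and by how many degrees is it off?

Perpendicular(SZ, ZE) — off by 3.10°.

G = (0.00, 0.00) ✓; GA at 59.30° ✓; |GA| = 17.10 ✓; ∠GAT = 63.10° ✓; |AT| = 22.90 ✓; ∠(AT, TC) = 90.00° ✓; |TC| = 27.30 ✓; ∠TCD = 71.20° ✓; |CD| = 25.00 ✓; ∠(CD, DS) = 90.00° ✓; |DS| = 10.90 ✓; ∠(DS, SZ) = 90.00° ✓; |SZ| = 22.90 ✓; ∠(SZ, ZE) = 86.90° ✗; |ZE| = 21.20 ✓.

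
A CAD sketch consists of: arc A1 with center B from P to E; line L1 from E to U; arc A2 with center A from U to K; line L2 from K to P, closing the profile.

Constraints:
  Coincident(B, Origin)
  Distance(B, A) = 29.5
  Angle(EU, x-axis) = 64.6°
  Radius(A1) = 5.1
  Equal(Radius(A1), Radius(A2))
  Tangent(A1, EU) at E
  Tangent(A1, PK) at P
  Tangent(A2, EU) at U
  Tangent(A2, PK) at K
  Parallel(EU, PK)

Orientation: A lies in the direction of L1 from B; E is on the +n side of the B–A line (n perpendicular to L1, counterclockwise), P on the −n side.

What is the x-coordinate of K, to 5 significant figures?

17.261

The slot axis is L1's direction at 64.6°, so u = (cos 64.6°, sin 64.6°) = (0.42894, 0.90334) and n = (−sin 64.6°, cos 64.6°) = (-0.90334, 0.42894). B is at the origin and A lies 29.5 along u from B, so A = 29.5·u = (12.654, 26.648). Tangency of A1 to both parallel lines with radius 5.1 puts E and P at B ± 5.1·n: E = (-4.6070, 2.1876), P = (4.6070, -2.1876). Equal radii place U and K the same way about A: U = A + 5.1·n = (8.0466, 28.836), K = A − 5.1·n = (17.261, 24.461). So K.x = 17.261.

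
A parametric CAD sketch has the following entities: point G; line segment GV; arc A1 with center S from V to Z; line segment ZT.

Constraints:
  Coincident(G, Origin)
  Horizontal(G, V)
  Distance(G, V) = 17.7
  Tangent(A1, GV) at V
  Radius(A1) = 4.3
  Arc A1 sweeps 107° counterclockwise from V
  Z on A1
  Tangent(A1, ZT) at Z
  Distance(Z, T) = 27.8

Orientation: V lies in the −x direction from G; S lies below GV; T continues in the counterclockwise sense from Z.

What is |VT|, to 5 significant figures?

32.392

G is at the origin; GV is horizontal with |GV| = 17.7 and V on the −x side, so V = (-17.700, 0.0000). Since A1 is tangent to GV there, SV ⟂ GV, so S = V + (0, -4.3) = (-17.700, -4.3000). On A1, V sits at bearing 90° from S; a 107° counterclockwise sweep puts Z at bearing 197°, so Z = S + 4.3·(cos 197°, sin 197°) = (-21.812, -5.5572). Tangency of A1 to ZT means the radius SZ is perpendicular to ZT, so ZT runs along (−sin 197°, cos 197°); with |ZT| = 27.8, T = (-13.684, -32.142). Then |VT| = |T − V| = 32.392.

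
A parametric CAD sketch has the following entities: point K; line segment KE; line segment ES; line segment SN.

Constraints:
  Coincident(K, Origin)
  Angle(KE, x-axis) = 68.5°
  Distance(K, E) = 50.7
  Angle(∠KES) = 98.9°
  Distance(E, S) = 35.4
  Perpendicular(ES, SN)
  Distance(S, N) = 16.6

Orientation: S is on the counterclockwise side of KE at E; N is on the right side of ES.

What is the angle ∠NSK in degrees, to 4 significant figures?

139.2°

∠KES = 98.9°, so ES runs at 68.5° + (180° − 98.9°) = 149.6° from the x-axis; with |ES| = 35.4, S = E + 35.4·(cos 149.6°, sin 149.6°) = (-11.95, 65.09). ES ⟂ SN; with |SN| = 16.6 on the right of ES, N = S + 16.6·(0.5060, 0.8625) = (-3.551, 79.40). Then cos ∠NSK = SN·SK / (|SN||SK|), giving 139.2°.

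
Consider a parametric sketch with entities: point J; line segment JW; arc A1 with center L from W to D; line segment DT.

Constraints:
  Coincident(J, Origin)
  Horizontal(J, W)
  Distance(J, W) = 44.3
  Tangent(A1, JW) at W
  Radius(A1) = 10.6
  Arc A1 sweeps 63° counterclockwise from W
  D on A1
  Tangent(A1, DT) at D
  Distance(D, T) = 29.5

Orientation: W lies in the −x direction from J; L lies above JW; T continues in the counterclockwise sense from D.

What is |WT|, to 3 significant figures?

39.4

On A1, W sits at bearing -90° from L; a 63° counterclockwise sweep puts D at bearing -27°, so D = L + 10.6·(cos -27°, sin -27°) = (-34.9, 5.79). Since A1 is tangent to DT there, LD ⟂ DT, so DT runs along (−sin -27°, cos -27°); with |DT| = 29.5, T = (-21.5, 32.1). Then |WT| = |T − W| = 39.4.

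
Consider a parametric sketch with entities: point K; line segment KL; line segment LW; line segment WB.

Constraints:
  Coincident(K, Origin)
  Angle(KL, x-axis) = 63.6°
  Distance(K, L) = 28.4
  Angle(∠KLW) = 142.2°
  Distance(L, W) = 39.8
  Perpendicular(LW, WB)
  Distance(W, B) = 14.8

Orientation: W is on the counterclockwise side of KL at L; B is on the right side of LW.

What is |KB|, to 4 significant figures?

70.08

∠KLW = 142.2°, so LW runs at 63.6° + (180° − 142.2°) = 101.4° from the x-axis; with |LW| = 39.8, W = L + 39.8·(cos 101.4°, sin 101.4°) = (4.761, 64.45). LW ⟂ WB; with |WB| = 14.8 on the right of LW, B = W + 14.8·(0.9803, 0.1977) = (19.27, 67.38). Then |KB| = |B − K| = 70.08.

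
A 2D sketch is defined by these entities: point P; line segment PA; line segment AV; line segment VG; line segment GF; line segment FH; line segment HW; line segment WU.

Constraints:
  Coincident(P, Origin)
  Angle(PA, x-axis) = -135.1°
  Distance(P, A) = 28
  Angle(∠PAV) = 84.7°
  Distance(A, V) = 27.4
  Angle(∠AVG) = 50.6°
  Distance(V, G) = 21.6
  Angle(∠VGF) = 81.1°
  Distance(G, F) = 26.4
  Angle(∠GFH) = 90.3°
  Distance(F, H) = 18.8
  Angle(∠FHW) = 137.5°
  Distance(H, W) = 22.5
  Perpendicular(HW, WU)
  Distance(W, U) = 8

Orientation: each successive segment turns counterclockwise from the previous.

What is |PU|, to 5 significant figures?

46.276

∠FHW = 137.5° gives HW at -39.300° from the x-axis; with |HW| = 22.5, W = (-4.6489, -52.465). HW ⟂ WU, so WU runs at 50.700°; with |WU| = 8.0, U = (0.41811, -46.274). Then |PU| = |U − P| = 46.276.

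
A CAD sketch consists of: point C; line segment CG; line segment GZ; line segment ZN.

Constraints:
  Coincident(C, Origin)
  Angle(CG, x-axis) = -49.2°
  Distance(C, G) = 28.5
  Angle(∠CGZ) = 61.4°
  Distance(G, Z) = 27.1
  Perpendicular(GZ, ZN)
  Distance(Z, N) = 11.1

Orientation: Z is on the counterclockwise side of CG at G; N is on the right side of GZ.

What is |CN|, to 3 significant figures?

38.5

∠CGZ = 61.4°, so GZ runs at -49.2° + (180° − 61.4°) = 69.4° from the x-axis; with |GZ| = 27.1, Z = G + 27.1·(cos 69.4°, sin 69.4°) = (28.2, 3.79). The perpendicularity gives ZN at right angles to GZ; with |ZN| = 11.1 on the right of GZ, N = Z + 11.1·(0.936, -0.352) = (38.5, -0.113). Then |CN| = |N − C| = 38.5.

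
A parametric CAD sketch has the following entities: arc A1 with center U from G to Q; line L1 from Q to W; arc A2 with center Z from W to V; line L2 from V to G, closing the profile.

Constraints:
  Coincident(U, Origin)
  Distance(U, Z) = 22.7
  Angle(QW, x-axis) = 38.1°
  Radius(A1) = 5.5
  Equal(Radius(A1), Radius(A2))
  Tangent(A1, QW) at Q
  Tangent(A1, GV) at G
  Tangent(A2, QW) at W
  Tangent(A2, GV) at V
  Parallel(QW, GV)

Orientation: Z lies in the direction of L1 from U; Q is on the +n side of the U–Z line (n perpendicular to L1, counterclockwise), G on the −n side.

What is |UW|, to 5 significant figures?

23.357

Tangency of A1 to both parallel lines with radius 5.5 puts Q and G at U ± 5.5·n: Q = (-3.3937, 4.3281), G = (3.3937, -4.3281). Equal radii place W and V the same way about Z: W = Z + 5.5·n = (14.470, 18.335), V = Z − 5.5·n = (21.257, 9.6786). Then |UW| = |W − U| = 23.357.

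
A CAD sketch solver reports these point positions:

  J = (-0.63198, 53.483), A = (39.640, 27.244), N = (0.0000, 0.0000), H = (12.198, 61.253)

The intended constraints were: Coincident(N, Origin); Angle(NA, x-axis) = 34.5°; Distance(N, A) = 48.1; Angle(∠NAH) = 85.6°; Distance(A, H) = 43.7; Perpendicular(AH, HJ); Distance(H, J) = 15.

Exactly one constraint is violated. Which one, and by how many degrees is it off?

Perpendicular(AH, HJ) — off by 7.70°.

N = (0.00, 0.00) ✓; NA at 34.50° ✓; |NA| = 48.10 ✓; ∠NAH = 85.60° ✓; |AH| = 43.70 ✓; ∠(AH, HJ) = 82.30° ✗; |HJ| = 15.00 ✓.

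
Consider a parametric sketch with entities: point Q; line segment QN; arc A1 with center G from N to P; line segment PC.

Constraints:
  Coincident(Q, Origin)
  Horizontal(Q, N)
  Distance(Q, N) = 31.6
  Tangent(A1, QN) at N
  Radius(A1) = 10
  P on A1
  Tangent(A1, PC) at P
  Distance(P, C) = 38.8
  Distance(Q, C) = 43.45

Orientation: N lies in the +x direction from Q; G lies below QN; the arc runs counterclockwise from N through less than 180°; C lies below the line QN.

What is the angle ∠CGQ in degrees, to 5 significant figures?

72.106°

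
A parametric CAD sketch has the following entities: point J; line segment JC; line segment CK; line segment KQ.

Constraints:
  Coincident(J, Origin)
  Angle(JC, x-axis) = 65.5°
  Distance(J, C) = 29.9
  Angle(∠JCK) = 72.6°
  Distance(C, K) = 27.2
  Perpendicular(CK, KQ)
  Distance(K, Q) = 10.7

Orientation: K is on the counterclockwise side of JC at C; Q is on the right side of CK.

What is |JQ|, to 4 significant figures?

43.27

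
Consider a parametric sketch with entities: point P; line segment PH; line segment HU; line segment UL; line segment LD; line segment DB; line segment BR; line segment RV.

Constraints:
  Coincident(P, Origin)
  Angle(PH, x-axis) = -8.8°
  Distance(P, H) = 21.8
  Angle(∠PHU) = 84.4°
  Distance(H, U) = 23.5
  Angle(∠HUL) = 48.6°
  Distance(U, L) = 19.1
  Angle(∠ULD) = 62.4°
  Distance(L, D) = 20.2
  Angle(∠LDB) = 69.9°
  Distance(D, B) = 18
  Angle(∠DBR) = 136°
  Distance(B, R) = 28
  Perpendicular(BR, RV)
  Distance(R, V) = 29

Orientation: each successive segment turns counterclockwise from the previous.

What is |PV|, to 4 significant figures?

24.40

P is at the origin; PH runs at -8.8° with length 21.8, so H = (21.54, -3.335). ∠PHU = 84.4° gives HU at 86.80° from the x-axis; with |HU| = 23.5, U = (22.86, 20.13). ∠HUL = 48.6° gives UL at -141.8° from the x-axis; with |UL| = 19.1, L = (7.845, 8.317). ∠ULD = 62.4° gives LD at -24.20° from the x-axis; with |LD| = 20.2, D = (26.27, 0.03622). ∠LDB = 69.9° gives DB at 85.90° from the x-axis; with |DB| = 18.0, B = (27.56, 17.99). ∠DBR = 136.0° gives BR at 129.9° from the x-axis; with |BR| = 28.0, R = (9.597, 39.47). BR is perpendicular to RV, so RV runs at -140.1°; with |RV| = 29.0, V = (-12.65, 20.87). Then |PV| = |V − P| = 24.40.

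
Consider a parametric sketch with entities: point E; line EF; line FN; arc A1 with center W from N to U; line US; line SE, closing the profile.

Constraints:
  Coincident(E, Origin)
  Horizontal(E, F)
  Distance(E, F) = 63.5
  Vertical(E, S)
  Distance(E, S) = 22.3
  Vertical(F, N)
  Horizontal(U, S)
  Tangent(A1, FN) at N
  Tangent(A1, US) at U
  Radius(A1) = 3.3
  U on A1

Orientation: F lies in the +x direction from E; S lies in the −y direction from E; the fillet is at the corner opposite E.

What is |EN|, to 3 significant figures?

66.3

E is at the origin; E and F share the same y with |EF| = 63.5 and F on the +x side, so F = (63.5, 0.00). ES is vertical with |ES| = 22.3 and S on the −y side, so S = (0.00, -22.3). The virtual corner opposite E is at (63.5, -22.3). The tangent condition forces WN to be normal to FN and A1 meets US tangentially, so WU is at right angles to US, with radius 3.3, so the center W sits 3.3 in from both sides at W = (60.2, -19.0). That places the tangent points at N = (63.5, -19.0) on FN and U = (60.2, -22.3) on US. Then |EN| = |N − E| = 66.3.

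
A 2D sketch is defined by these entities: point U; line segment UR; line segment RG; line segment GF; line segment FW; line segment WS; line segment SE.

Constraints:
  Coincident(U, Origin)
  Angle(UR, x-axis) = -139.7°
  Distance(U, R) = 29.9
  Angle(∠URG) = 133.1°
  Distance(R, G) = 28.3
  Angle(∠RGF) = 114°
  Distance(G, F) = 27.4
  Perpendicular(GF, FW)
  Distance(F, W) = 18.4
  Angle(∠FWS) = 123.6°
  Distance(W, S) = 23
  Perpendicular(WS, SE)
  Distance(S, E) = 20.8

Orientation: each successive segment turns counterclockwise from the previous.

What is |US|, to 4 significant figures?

23.70

U is at the origin; UR runs at -139.7° with length 29.9, so R = (-22.80, -19.34). ∠URG = 133.1° gives RG at -92.80° from the x-axis; with |RG| = 28.3, G = (-24.19, -47.61). ∠RGF = 114.0° gives GF at -26.80° from the x-axis; with |GF| = 27.4, F = (0.2706, -59.96). GF ⟂ FW, so FW runs at 63.20°; with |FW| = 18.4, W = (8.567, -43.54). ∠FWS = 123.6° gives WS at 119.6° from the x-axis; with |WS| = 23.0, S = (-2.794, -23.54). Then |US| = |S − U| = 23.70.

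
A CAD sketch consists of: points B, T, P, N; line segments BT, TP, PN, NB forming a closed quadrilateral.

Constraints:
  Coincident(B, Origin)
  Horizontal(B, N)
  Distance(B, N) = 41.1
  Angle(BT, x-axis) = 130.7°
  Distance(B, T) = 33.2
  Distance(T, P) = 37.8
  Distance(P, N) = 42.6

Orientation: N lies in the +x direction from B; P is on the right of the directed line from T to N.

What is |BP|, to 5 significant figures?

6.5696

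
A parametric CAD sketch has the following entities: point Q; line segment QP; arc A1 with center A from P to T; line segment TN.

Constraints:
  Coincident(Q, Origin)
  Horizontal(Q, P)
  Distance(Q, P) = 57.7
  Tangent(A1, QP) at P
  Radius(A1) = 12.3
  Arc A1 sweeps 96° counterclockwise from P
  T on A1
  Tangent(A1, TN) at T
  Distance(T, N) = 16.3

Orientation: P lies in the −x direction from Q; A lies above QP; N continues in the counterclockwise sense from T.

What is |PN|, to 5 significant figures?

31.602

Q is at the origin; Q and P share the same y with |QP| = 57.7 and P on the −x side, so P = (-57.700, 0.0000). A1 meets QP tangentially, so AP is at right angles to QP, so A = P + (0, 12.3) = (-57.700, 12.300). On A1, P sits at bearing -90° from A; a 96° counterclockwise sweep puts T at bearing 6°, so T = A + 12.3·(cos 6°, sin 6°) = (-45.467, 13.586). Tangency of A1 to TN means the radius AT is perpendicular to TN, so TN runs along (−sin 6°, cos 6°); with |TN| = 16.3, N = (-47.171, 29.796). Then |PN| = |N − P| = 31.602.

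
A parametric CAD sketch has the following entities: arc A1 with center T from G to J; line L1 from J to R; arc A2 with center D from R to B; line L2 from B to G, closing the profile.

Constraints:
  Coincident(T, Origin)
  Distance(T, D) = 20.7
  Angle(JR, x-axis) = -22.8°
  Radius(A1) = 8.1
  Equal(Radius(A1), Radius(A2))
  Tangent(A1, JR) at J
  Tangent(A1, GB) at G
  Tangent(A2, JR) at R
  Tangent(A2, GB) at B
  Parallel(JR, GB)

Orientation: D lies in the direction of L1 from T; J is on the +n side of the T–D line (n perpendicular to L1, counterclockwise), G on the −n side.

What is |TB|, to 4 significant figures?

22.23

The slot axis is L1's direction at -22.8°, so u = (cos -22.8°, sin -22.8°) = (0.9219, -0.3875) and n = (−sin -22.8°, cos -22.8°) = (0.3875, 0.9219). T is at the origin and D lies 20.7 along u from T, so D = 20.7·u = (19.08, -8.022). Tangency of A1 to both parallel lines with radius 8.1 puts J and G at T ± 8.1·n: J = (3.139, 7.467), G = (-3.139, -7.467). Equal radii place R and B the same way about D: R = D + 8.1·n = (22.22, -0.5545), B = D − 8.1·n = (15.94, -15.49). Then |TB| = |B − T| = 22.23.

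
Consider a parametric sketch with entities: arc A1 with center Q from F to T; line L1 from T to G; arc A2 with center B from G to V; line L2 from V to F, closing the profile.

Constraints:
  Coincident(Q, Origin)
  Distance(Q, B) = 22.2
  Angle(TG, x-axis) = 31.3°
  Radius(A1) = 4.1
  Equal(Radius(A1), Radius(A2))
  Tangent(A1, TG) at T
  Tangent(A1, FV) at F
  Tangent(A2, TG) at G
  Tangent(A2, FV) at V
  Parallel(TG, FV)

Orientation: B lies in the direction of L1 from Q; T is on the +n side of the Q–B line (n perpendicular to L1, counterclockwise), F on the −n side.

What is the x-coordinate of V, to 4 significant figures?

21.10

Tangency of A1 to both parallel lines with radius 4.1 puts T and F at Q ± 4.1·n: T = (-2.130, 3.503), F = (2.130, -3.503). Equal radii place G and V the same way about B: G = B + 4.1·n = (16.84, 15.04), V = B − 4.1·n = (21.10, 8.030). So V.x = 21.10.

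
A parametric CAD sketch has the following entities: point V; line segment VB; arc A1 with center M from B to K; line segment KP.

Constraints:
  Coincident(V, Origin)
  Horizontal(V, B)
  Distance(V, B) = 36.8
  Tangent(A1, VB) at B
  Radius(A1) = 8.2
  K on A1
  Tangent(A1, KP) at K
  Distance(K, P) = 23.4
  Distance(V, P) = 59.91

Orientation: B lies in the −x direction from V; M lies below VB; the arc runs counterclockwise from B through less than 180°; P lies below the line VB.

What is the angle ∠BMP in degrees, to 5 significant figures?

136.40°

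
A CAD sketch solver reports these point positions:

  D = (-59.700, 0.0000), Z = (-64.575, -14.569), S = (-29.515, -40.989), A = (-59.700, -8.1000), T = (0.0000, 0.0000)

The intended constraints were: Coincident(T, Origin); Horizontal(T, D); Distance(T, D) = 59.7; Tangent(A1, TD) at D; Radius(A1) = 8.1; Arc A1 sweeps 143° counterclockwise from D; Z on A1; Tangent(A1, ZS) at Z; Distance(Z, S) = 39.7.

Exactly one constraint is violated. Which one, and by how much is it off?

Distance(Z, S) = 39.7 — off by 4.20.

T = (0.00, 0.00) ✓; T.y = 0.00, D.y = 0.00 ✓; |TD| = 59.70 ✓; ∠(AD, DT) = 90.00° ✓; |AD| = 8.100 ✓; bearing(A→Z) − bearing(A→D) = 143.0° ✓; |AZ| = 8.100 ✓; ∠(AZ, ZS) = 90.00° ✓; |ZS| = 43.90 ✗.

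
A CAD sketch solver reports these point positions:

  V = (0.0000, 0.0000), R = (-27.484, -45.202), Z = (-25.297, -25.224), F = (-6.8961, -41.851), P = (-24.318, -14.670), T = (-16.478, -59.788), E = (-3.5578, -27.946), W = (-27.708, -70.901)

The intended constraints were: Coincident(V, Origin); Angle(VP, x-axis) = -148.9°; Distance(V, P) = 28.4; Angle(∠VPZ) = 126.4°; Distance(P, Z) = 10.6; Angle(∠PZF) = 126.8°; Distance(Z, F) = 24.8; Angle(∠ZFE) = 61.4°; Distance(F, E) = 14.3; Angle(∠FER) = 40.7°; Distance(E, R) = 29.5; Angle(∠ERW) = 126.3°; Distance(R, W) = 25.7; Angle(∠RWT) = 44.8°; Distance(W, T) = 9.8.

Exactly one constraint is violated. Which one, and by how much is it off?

Distance(W, T) = 9.8 — off by 6.00.

V = (0.00, 0.00) ✓; VP at -148.9° ✓; |VP| = 28.40 ✓; ∠VPZ = 126.4° ✓; |PZ| = 10.60 ✓; ∠PZF = 126.8° ✓; |ZF| = 24.80 ✓; ∠ZFE = 61.40° ✓; |FE| = 14.30 ✓; ∠FER = 40.70° ✓; |ER| = 29.50 ✓; ∠ERW = 126.3° ✓; |RW| = 25.70 ✓; ∠RWT = 44.80° ✓; |WT| = 15.80 ✗.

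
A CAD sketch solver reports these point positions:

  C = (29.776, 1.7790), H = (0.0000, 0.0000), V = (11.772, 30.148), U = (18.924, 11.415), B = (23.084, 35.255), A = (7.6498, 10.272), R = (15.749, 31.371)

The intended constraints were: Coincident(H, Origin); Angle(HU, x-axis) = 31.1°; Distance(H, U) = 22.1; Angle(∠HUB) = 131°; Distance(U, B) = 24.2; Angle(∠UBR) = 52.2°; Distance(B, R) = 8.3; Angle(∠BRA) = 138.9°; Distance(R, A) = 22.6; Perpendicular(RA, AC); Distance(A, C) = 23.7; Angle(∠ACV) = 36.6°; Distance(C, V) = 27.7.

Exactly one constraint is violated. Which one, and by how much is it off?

Distance(C, V) = 27.7 — off by 5.90.

H = (0.00, 0.00) ✓; HU at 31.10° ✓; |HU| = 22.10 ✓; ∠HUB = 131.0° ✓; |UB| = 24.20 ✓; ∠UBR = 52.20° ✓; |BR| = 8.300 ✓; ∠BRA = 138.9° ✓; |RA| = 22.60 ✓; ∠(RA, AC) = 90.00° ✓; |AC| = 23.70 ✓; ∠ACV = 36.60° ✓; |CV| = 33.60 ✗.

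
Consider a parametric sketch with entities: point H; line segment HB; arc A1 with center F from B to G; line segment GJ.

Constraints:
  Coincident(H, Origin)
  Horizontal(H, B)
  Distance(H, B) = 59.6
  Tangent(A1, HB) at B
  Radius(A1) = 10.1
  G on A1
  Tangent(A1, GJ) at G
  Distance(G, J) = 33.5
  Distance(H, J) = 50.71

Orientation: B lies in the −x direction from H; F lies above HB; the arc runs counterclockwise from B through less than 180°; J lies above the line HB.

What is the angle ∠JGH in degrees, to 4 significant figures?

70.54°

H is at the origin; HB is horizontal with |HB| = 59.6 and B on the −x side, so B = (-59.60, 0.000). Since A1 is tangent to HB there, FB ⟂ HB, so F = B + (0, 10.1) = (-59.60, 10.10). Since FG ⟂ GJ (tangency), |FJ| = √(10.1² + 33.5²) = 34.99 regardless of where G sits on A1. So J lies on both circle(H, 50.71) and circle(F, 34.99); the above-HB intersection is J = (-35.89, 35.83). G is the foot of the tangent from J: G = (-50.51, 5.690).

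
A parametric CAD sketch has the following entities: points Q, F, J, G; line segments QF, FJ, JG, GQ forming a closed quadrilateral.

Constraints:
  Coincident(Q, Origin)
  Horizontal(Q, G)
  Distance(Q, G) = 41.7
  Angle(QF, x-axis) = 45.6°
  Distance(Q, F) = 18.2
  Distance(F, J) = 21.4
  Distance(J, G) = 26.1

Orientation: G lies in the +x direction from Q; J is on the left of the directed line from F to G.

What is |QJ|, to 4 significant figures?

39.26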